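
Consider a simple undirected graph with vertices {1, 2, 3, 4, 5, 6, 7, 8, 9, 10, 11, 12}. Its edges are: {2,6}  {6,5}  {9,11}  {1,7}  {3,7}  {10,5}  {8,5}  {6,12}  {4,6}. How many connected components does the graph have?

Component: {9, 11}
Component: {1, 3, 7}
Component: {2, 4, 5, 6, 8, 10, 12}

3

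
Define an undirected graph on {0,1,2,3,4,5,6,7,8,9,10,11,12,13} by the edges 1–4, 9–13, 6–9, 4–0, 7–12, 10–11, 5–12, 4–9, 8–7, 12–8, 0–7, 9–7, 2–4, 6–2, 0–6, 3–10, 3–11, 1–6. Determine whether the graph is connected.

Component: {3, 10, 11}
Component: {0, 1, 2, 4, 5, 6, 7, 8, 9, 12, 13}
No edge joins these 2 groups, so the graph is disconnected.

No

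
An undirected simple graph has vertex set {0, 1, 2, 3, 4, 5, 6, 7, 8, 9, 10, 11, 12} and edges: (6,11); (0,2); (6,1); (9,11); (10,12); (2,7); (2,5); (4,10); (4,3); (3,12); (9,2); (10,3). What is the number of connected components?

3

Component: {8}
Component: {3, 4, 10, 12}
Component: {0, 1, 2, 5, 6, 7, 9, 11}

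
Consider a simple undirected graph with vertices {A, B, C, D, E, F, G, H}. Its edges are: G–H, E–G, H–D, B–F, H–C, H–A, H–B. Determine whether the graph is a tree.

The graph has 8 vertices and 7 edges.
It is connected with exactly 7 edges, hence acyclic — it is a tree.

Yes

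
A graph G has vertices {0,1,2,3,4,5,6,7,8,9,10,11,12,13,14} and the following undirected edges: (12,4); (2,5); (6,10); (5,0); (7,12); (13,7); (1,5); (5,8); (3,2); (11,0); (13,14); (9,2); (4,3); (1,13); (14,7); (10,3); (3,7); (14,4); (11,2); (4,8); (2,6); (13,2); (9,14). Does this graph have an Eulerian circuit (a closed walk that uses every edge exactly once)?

Degrees: 0:2, 1:2, 2:6, 3:4, 4:4, 5:4, 6:2, 7:4, 8:2, 9:2, 10:2, 11:2, 12:2, 13:4, 14:4
Every vertex has even degree and the edges form a single connected piece, so an Eulerian circuit exists.

Yes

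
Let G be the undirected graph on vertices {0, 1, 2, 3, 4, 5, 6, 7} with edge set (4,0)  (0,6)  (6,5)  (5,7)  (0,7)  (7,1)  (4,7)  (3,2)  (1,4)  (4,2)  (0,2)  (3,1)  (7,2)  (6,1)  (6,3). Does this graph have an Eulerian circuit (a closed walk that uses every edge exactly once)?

Degrees: 0:4, 1:4, 2:4, 3:3, 4:4, 5:2, 6:4, 7:5
3, 7 have odd degree; an Eulerian circuit needs every degree to be even, so none exists.

No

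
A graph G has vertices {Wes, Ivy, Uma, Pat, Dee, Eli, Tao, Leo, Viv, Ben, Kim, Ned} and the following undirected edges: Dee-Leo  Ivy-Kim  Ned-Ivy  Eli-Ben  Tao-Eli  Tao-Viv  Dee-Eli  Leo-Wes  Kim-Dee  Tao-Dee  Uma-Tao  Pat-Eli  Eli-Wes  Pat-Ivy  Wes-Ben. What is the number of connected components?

Component: {Wes, Ivy, Uma, Pat, Dee, Eli, Tao, Leo, Viv, Ben, Kim, Ned}

1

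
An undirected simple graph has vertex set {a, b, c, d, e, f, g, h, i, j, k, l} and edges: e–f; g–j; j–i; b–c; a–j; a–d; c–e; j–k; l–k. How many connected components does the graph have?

Component: {h}
Component: {b, c, e, f}
Component: {a, d, g, i, j, k, l}

3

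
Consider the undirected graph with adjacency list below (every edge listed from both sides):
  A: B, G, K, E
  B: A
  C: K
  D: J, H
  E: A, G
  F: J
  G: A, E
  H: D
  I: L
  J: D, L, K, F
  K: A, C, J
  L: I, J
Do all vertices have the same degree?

Degrees: A:4, B:1, C:1, D:2, E:2, F:1, G:2, H:1, I:1, J:4, K:3, L:2
Vertex B has degree 1 while A has degree 4, so the graph is not regular.

No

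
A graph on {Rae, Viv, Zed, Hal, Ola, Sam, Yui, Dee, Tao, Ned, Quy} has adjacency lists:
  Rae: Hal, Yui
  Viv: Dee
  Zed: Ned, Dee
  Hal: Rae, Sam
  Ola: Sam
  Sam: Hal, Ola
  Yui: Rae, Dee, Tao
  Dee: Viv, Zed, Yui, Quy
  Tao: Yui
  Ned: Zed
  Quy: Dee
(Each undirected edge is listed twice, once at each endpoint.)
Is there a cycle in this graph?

|V| = 11, |E| = 10, number of components = 1.
Since 10 = 11 - 1, the graph is a forest and contains no cycle.

No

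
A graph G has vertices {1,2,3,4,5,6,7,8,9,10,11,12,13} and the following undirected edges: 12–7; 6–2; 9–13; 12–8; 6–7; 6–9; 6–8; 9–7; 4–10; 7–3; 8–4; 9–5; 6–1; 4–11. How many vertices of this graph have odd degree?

10

Degrees: 1:1, 2:1, 3:1, 4:3, 5:1, 6:5, 7:4, 8:3, 9:4, 10:1, 11:1, 12:2, 13:1
Odd-degree vertices: 1, 2, 3, 4, 5, 6, 8, 10, 11, 13.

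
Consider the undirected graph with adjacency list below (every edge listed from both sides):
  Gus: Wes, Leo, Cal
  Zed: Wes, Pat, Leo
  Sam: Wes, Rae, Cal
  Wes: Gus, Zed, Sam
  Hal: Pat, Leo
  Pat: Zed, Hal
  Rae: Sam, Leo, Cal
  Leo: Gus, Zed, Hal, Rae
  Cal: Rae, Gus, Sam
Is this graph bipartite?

No

Rae-Sam-Cal-Rae is an odd cycle (length 3), and a bipartite graph can contain only even cycles.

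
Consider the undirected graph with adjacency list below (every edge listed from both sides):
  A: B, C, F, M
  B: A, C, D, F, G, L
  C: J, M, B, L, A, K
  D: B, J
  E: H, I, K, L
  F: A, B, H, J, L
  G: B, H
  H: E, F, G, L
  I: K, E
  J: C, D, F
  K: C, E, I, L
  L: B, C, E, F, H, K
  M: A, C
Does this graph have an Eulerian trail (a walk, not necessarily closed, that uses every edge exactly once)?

Degrees: A:4, B:6, C:6, D:2, E:4, F:5, G:2, H:4, I:2, J:3, K:4, L:6, M:2
Odd-degree vertices: F, J (2 total).
The non-isolated vertices are connected and exactly 2 have odd degree, so an Eulerian trail exists (from F to J).

Yes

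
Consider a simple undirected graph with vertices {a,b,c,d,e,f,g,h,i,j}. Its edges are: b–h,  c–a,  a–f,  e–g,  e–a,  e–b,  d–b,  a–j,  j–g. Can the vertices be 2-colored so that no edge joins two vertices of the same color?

Yes

A valid 2-coloring puts {c, d, e, f, h, i, j} on one side and {a, b, g} on the other; every edge crosses between the two sides.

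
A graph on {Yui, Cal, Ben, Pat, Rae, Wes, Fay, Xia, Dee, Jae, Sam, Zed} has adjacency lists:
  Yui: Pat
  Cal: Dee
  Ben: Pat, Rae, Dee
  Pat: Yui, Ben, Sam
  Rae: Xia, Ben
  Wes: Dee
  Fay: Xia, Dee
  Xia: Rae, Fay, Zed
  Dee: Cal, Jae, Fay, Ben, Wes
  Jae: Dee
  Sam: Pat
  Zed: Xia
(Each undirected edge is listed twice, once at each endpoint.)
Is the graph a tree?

|V| = 12, |E| = 12.
Connected but with 12 > 11 edges, so it has a cycle and is not a tree.

No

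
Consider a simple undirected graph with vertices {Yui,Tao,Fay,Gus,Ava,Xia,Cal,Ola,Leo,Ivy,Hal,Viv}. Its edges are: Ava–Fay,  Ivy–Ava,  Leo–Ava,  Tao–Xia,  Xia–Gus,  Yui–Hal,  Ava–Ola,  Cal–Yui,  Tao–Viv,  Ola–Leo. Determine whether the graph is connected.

No

Component: {Yui, Cal, Hal}
Component: {Tao, Gus, Xia, Viv}
Component: {Fay, Ava, Ola, Leo, Ivy}
There are 3 separate components, so the graph is not connected.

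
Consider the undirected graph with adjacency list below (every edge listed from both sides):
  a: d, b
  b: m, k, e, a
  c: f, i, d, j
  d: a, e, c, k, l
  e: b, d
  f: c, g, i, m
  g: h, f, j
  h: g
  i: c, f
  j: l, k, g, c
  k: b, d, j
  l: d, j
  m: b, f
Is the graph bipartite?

No

f-i-c-f is an odd cycle (length 3), and a bipartite graph can contain only even cycles.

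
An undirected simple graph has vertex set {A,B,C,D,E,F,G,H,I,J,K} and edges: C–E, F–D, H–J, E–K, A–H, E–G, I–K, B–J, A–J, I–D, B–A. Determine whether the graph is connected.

Component: {A, B, H, J}
Component: {C, D, E, F, G, I, K}
No edge joins these 2 groups, so the graph is disconnected.

No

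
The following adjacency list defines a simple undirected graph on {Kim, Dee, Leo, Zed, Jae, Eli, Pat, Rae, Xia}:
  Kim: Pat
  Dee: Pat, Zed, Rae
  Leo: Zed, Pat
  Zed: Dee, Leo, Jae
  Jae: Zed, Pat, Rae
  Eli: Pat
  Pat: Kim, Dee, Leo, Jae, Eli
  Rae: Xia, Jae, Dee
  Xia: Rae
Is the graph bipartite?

Partition the vertices as {Zed, Pat, Rae} vs {Kim, Dee, Leo, Jae, Eli, Xia}. Each listed edge has one endpoint in each part, so the graph is bipartite.

Yes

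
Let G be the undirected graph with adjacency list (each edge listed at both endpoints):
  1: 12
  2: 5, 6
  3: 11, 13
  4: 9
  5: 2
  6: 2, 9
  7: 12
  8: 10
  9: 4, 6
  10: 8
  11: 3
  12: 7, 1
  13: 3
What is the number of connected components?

Component: {8, 10}
Component: {1, 7, 12}
Component: {3, 11, 13}
Component: {2, 4, 5, 6, 9}

4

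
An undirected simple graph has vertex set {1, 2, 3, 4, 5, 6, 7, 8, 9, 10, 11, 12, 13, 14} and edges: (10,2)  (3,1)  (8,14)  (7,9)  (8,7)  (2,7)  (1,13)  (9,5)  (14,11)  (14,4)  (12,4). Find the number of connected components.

Component: {6}
Component: {1, 3, 13}
Component: {2, 4, 5, 7, 8, 9, 10, 11, 12, 14}

3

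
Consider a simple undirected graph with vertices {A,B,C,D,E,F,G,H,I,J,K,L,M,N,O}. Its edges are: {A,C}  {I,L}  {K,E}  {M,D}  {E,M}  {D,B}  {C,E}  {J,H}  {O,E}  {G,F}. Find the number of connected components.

5

Component: {N}
Component: {F, G}
Component: {H, J}
Component: {I, L}
Component: {A, B, C, D, E, K, M, O}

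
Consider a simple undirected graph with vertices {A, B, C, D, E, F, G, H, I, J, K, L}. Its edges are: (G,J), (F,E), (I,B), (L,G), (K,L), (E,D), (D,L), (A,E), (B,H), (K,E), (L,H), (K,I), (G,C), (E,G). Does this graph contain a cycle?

The graph has 12 vertices, 14 edges, and 1 connected component.
Since 14 > 12 - 1, a cycle must exist; for instance E-D-L-H-B-I-K-E.

Yes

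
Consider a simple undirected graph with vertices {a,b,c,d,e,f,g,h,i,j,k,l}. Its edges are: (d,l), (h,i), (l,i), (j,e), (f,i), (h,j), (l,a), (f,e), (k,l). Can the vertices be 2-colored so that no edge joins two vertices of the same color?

No

h-j-e-f-i-h is an odd cycle (length 5), and a bipartite graph can contain only even cycles.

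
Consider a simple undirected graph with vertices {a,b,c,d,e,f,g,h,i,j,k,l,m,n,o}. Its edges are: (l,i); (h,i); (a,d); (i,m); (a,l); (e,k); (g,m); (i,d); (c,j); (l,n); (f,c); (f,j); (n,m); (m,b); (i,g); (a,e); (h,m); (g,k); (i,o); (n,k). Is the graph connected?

No

Component: {c, f, j}
Component: {a, b, d, e, g, h, i, k, l, m, n, o}
No edge joins these 2 groups, so the graph is disconnected.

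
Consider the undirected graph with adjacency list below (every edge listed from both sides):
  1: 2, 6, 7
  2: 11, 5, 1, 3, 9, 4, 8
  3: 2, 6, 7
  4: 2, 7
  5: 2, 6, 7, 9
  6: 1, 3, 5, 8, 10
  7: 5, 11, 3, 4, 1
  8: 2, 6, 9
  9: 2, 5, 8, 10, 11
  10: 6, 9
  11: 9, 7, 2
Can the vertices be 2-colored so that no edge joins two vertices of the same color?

No

9-2-11-9 is an odd cycle (length 3), and a bipartite graph can contain only even cycles.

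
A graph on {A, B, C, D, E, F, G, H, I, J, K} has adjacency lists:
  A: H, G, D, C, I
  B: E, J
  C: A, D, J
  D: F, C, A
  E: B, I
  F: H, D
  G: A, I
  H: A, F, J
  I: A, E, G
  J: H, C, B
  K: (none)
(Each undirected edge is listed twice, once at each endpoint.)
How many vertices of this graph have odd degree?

6

Degrees: A:5, B:2, C:3, D:3, E:2, F:2, G:2, H:3, I:3, J:3, K:0
Odd-degree vertices: A, C, D, H, I, J.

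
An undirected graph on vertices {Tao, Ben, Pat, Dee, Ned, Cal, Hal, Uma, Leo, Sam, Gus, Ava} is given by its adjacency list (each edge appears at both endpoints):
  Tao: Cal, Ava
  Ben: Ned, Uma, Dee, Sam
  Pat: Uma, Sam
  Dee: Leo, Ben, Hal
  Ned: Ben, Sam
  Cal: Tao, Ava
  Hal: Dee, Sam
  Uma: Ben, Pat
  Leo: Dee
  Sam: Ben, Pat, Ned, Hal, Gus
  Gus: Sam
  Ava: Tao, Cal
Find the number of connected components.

Component: {Tao, Cal, Ava}
Component: {Ben, Pat, Dee, Ned, Hal, Uma, Leo, Sam, Gus}

2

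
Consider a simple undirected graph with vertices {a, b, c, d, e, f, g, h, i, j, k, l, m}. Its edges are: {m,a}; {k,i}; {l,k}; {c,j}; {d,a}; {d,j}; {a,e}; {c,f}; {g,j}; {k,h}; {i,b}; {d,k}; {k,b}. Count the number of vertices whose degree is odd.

10

Degrees: a:3, b:2, c:2, d:3, e:1, f:1, g:1, h:1, i:2, j:3, k:5, l:1, m:1
Odd-degree vertices: a, d, e, f, g, h, j, k, l, m.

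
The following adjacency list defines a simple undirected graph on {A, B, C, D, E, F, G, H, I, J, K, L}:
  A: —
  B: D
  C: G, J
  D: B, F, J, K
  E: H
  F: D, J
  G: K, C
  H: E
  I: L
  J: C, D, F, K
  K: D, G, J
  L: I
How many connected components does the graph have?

Component: {A}
Component: {E, H}
Component: {I, L}
Component: {B, C, D, F, G, J, K}

4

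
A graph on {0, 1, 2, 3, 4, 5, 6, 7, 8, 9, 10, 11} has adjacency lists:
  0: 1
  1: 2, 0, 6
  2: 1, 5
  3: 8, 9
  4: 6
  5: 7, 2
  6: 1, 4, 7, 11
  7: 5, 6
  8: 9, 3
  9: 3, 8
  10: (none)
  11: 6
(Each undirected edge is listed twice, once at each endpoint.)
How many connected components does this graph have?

Component: {10}
Component: {3, 8, 9}
Component: {0, 1, 2, 4, 5, 6, 7, 11}

3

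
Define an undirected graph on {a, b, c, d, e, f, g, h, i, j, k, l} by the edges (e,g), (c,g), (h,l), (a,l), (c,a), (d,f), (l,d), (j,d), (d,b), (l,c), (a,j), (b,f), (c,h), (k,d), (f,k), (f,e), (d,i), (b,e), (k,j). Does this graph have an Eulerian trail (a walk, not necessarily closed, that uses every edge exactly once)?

No

Degrees: a:3, b:3, c:4, d:6, e:3, f:4, g:2, h:2, i:1, j:3, k:3, l:4
Odd-degree vertices: a, b, e, i, j, k (6 total).
With 6 odd-degree vertices (more than two), no single trail can use every edge.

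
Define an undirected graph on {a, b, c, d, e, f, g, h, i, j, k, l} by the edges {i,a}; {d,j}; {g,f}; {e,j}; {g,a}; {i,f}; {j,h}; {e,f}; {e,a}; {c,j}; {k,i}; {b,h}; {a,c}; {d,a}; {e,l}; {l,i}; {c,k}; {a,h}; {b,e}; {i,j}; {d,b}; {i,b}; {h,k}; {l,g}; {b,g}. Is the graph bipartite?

Yes

Partition the vertices as {c, d, e, g, h, i} vs {a, b, f, j, k, l}. Each listed edge has one endpoint in each part, so the graph is bipartite.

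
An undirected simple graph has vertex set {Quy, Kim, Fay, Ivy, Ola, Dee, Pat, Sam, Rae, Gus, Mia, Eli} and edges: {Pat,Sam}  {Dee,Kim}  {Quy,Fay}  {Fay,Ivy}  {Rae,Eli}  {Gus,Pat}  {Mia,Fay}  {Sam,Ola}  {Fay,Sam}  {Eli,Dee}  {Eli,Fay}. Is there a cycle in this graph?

|V| = 12, |E| = 11, number of components = 1.
A forest on 12 vertices with 1 component has exactly 11 edges, which matches — so no cycle.

No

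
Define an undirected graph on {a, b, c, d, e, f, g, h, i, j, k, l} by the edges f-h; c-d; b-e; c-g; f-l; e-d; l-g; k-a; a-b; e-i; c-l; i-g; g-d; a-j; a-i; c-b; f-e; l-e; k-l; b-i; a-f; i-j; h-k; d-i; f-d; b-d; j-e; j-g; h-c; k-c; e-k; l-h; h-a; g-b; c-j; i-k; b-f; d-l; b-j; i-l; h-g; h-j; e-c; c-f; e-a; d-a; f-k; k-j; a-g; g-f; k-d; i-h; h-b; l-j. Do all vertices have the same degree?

Degrees: a:9, b:9, c:9, d:9, e:9, f:9, g:9, h:9, i:9, j:9, k:9, l:9
All degrees equal 9; the graph is regular.

Yes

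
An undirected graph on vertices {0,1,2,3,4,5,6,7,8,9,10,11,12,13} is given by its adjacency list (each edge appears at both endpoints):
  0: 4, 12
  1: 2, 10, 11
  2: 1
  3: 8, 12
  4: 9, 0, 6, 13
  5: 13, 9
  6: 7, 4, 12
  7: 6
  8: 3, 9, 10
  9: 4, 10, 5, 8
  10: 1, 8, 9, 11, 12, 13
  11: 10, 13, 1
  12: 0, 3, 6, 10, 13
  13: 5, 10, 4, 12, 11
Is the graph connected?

Yes

A breadth-first search from 0 visits 0, 12, 4, 6, 3, 13, 10, 9, 7, 8, 11, 5, 1, 2 — all 14 vertices — so the graph is connected.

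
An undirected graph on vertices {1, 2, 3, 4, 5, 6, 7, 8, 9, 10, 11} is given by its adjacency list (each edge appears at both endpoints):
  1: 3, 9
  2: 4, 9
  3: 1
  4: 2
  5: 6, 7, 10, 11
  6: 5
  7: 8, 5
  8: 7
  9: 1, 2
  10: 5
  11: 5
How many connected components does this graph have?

2

Component: {1, 2, 3, 4, 9}
Component: {5, 6, 7, 8, 10, 11}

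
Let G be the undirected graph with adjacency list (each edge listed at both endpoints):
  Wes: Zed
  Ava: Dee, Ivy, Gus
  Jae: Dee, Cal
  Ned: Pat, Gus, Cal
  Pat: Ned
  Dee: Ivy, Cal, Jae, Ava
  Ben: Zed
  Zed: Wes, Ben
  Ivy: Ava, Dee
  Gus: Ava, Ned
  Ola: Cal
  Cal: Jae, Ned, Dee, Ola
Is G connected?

Component: {Wes, Ben, Zed}
Component: {Ava, Jae, Ned, Pat, Dee, Ivy, Gus, Ola, Cal}
There are 2 separate components, so the graph is not connected.

No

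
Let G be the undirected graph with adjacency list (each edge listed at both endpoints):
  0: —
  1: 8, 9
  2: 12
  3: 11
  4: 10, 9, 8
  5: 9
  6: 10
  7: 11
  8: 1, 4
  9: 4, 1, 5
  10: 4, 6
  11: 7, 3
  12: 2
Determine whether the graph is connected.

Component: {0}
Component: {2, 12}
Component: {3, 7, 11}
Component: {1, 4, 5, 6, 8, 9, 10}
There are 4 separate components, so the graph is not connected.

No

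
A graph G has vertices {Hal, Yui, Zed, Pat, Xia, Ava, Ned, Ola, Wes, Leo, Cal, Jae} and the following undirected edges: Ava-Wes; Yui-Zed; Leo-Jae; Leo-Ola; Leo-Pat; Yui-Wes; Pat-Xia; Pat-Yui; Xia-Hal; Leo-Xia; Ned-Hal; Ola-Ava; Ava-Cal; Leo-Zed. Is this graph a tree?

No

|V| = 12, |E| = 14.
A tree on 12 vertices has exactly 11 edges; this graph has 14, so it contains a cycle and is not a tree.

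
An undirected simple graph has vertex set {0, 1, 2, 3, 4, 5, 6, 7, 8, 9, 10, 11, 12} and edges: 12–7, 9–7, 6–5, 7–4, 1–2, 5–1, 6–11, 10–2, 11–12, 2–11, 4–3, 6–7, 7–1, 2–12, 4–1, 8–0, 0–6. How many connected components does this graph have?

1

Component: {0, 1, 2, 3, 4, 5, 6, 7, 8, 9, 10, 11, 12}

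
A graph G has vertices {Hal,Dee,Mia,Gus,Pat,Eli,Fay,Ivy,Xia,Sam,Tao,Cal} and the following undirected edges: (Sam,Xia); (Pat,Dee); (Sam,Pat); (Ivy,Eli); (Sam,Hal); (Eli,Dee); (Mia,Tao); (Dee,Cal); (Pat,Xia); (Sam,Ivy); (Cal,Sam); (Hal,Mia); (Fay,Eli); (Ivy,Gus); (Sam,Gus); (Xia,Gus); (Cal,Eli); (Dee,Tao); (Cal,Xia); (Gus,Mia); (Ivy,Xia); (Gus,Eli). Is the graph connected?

Yes

A breadth-first search from Hal visits Hal, Mia, Sam, Gus, Tao, Ivy, Xia, Cal, Pat, Eli, Dee, Fay — all 12 vertices — so the graph is connected.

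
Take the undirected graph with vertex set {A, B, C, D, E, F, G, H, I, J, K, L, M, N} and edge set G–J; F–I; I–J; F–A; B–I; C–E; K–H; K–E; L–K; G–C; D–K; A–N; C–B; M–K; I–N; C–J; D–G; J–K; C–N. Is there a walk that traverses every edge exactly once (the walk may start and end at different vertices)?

No

Degrees: A:2, B:2, C:5, D:2, E:2, F:2, G:3, H:1, I:4, J:4, K:6, L:1, M:1, N:3
Odd-degree vertices: C, G, H, L, M, N (6 total).
With 6 odd-degree vertices (more than two), no single trail can use every edge.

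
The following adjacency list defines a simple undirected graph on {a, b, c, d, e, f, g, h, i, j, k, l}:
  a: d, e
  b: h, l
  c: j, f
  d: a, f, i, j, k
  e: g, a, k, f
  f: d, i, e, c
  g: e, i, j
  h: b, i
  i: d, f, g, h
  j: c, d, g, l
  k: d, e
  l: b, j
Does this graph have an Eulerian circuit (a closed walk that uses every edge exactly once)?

Degrees: a:2, b:2, c:2, d:5, e:4, f:4, g:3, h:2, i:4, j:4, k:2, l:2
d, g have odd degree; an Eulerian circuit needs every degree to be even, so none exists.

No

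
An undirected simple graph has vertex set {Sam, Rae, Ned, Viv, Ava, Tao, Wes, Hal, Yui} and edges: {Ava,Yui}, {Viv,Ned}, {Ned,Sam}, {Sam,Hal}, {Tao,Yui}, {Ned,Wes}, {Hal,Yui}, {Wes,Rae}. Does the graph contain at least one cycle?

|V| = 9, |E| = 8, number of components = 1.
Since 8 = 9 - 1, the graph is a forest and contains no cycle.

No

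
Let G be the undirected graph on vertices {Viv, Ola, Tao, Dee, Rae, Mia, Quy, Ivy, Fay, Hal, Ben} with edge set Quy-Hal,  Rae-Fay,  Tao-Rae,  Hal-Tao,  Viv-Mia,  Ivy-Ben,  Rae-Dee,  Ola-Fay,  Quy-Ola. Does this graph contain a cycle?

Yes

|V| = 11, |E| = 9, number of components = 3.
Since 9 > 11 - 3, a cycle must exist; for instance Ola-Quy-Hal-Tao-Rae-Fay-Ola.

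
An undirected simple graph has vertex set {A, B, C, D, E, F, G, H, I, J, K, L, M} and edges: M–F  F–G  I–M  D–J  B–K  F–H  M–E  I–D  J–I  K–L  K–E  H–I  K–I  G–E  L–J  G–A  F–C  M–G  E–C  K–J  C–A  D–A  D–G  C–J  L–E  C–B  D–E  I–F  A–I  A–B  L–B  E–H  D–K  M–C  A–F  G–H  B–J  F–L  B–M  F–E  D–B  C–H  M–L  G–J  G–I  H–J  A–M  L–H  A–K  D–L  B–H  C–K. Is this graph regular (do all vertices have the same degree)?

Yes

Degrees: A:8, B:8, C:8, D:8, E:8, F:8, G:8, H:8, I:8, J:8, K:8, L:8, M:8
All degrees equal 8; the graph is regular.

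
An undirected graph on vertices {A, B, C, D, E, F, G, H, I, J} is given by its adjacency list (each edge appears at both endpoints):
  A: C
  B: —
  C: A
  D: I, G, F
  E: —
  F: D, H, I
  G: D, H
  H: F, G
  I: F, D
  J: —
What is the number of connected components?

Component: {B}
Component: {E}
Component: {J}
Component: {A, C}
Component: {D, F, G, H, I}

5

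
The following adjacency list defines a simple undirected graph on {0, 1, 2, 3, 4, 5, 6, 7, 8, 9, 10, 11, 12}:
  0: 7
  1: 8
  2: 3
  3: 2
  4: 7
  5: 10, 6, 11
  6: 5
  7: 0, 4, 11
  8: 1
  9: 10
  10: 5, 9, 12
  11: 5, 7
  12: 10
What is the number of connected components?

Component: {1, 8}
Component: {2, 3}
Component: {0, 4, 5, 6, 7, 9, 10, 11, 12}

3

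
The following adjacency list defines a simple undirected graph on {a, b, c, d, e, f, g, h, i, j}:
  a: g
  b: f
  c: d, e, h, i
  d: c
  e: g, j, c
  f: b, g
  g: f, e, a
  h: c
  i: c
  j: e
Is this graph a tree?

Yes

|V| = 10, |E| = 9.
Connected and |E| = |V| - 1, which characterizes a tree.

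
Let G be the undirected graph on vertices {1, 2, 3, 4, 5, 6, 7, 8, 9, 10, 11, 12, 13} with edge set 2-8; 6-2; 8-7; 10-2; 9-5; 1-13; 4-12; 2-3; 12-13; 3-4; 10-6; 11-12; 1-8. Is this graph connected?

No

Component: {5, 9}
Component: {1, 2, 3, 4, 6, 7, 8, 10, 11, 12, 13}
No edge joins these 2 groups, so the graph is disconnected.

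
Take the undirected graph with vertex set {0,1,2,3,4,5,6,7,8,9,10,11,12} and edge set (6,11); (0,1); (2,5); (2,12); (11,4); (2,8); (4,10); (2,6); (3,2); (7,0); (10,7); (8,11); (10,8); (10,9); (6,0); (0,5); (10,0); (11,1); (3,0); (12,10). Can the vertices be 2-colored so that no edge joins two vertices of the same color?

No

The cycle 10-7-0-10 has length 3, which is odd, so the graph is not bipartite.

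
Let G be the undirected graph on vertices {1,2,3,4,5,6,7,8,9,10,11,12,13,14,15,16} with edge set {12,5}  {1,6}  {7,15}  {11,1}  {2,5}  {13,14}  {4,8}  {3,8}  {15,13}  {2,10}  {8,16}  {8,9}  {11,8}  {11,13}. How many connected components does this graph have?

2

Component: {2, 5, 10, 12}
Component: {1, 3, 4, 6, 7, 8, 9, 11, 13, 14, 15, 16}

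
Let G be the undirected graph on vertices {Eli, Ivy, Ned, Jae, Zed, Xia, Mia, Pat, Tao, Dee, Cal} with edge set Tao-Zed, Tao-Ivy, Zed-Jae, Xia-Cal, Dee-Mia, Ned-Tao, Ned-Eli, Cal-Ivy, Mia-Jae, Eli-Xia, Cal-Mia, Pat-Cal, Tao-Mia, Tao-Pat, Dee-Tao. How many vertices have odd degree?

Degrees: Eli:2, Ivy:2, Ned:2, Jae:2, Zed:2, Xia:2, Mia:4, Pat:2, Tao:6, Dee:2, Cal:4
Odd-degree vertices: none.

0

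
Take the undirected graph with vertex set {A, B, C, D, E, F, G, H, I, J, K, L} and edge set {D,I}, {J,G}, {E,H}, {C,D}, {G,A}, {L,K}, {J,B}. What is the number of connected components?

Component: {F}
Component: {E, H}
Component: {K, L}
Component: {C, D, I}
Component: {A, B, G, J}

5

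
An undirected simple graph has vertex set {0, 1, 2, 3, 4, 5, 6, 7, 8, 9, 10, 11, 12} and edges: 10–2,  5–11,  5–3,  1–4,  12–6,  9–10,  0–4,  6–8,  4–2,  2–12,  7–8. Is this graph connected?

Component: {3, 5, 11}
Component: {0, 1, 2, 4, 6, 7, 8, 9, 10, 12}
No edge joins these 2 groups, so the graph is disconnected.

No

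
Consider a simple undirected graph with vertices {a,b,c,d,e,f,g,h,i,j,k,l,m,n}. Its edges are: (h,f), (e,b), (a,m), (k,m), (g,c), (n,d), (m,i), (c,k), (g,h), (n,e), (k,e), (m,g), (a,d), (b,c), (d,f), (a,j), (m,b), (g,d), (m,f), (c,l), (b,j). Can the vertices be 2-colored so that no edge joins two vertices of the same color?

A valid 2-coloring puts {c, d, e, h, j, m} on one side and {a, b, f, g, i, k, l, n} on the other; every edge crosses between the two sides.

Yes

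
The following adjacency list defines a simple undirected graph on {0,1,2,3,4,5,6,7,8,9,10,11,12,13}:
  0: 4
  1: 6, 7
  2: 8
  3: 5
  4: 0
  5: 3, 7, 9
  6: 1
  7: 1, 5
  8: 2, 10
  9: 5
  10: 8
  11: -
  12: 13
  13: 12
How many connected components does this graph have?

Component: {11}
Component: {0, 4}
Component: {12, 13}
Component: {2, 8, 10}
Component: {1, 3, 5, 6, 7, 9}

5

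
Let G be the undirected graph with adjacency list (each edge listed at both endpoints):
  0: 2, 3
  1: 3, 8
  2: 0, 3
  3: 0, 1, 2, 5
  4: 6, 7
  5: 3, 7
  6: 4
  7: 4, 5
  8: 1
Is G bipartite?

No

The cycle 2-0-3-2 has length 3, which is odd, so the graph is not bipartite.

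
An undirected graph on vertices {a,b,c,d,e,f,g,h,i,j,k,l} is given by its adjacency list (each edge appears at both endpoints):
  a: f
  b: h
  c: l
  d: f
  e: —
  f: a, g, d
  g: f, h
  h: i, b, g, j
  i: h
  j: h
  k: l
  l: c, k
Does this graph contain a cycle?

|V| = 12, |E| = 9, number of components = 3.
Since 9 = 12 - 3, the graph is a forest and contains no cycle.

No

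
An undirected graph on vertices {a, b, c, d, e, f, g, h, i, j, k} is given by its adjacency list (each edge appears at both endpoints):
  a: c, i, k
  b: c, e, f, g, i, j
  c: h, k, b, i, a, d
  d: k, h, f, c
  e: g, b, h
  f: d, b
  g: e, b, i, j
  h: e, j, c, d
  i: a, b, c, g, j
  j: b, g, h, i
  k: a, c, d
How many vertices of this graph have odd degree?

4

Degrees: a:3, b:6, c:6, d:4, e:3, f:2, g:4, h:4, i:5, j:4, k:3
Odd-degree vertices: a, e, i, k.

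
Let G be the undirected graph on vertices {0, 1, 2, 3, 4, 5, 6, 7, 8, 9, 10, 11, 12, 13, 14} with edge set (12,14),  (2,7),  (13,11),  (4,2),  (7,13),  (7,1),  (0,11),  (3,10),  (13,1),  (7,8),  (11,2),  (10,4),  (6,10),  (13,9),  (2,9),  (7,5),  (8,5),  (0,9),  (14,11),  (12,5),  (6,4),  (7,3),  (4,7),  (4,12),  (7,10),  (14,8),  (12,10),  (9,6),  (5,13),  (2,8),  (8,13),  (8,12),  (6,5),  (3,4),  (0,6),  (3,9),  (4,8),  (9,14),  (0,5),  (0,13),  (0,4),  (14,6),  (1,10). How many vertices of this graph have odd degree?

Degrees: 0:6, 1:3, 2:5, 3:4, 4:8, 5:6, 6:6, 7:8, 8:7, 9:6, 10:6, 11:4, 12:5, 13:7, 14:5
Odd-degree vertices: 1, 2, 8, 12, 13, 14.

6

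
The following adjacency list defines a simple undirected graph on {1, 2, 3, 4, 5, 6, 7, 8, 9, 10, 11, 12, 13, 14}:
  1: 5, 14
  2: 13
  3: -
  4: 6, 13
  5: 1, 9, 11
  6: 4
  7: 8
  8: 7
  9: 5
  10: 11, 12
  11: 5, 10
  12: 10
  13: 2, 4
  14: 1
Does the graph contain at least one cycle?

The graph has 14 vertices, 10 edges, and 4 connected components.
Since 10 = 14 - 4, the graph is a forest and contains no cycle.

No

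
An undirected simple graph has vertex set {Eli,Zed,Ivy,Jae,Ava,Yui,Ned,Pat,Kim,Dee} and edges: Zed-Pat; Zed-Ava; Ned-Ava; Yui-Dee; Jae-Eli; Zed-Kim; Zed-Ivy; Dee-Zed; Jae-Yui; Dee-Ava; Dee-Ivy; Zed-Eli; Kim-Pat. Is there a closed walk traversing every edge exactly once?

Degrees: Eli:2, Zed:6, Ivy:2, Jae:2, Ava:3, Yui:2, Ned:1, Pat:2, Kim:2, Dee:4
Ava, Ned have odd degree; an Eulerian circuit needs every degree to be even, so none exists.

No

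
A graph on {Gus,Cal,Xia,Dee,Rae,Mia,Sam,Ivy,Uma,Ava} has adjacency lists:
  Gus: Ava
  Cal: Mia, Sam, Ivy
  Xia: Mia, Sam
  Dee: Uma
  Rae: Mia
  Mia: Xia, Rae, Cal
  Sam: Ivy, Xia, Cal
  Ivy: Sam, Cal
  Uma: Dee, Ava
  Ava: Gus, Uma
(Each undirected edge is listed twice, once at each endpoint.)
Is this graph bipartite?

The cycle Sam-Cal-Ivy-Sam has length 3, which is odd, so the graph is not bipartite.

No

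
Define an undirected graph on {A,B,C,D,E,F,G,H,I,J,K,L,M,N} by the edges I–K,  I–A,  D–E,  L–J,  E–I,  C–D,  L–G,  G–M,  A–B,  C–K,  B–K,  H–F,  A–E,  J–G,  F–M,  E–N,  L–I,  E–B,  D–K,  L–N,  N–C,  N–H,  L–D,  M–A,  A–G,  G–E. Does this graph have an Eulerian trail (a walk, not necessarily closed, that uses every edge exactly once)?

Degrees: A:5, B:3, C:3, D:4, E:6, F:2, G:5, H:2, I:4, J:2, K:4, L:5, M:3, N:4
Odd-degree vertices: A, B, C, G, L, M (6 total).
An Eulerian trail requires 0 or 2 odd-degree vertices; here there are 6.

No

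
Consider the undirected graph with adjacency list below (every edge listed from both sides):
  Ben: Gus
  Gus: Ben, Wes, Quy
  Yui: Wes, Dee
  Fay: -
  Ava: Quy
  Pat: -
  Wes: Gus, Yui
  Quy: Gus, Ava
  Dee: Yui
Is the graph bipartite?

Yes

Partition the vertices as {Gus, Yui, Fay, Ava, Pat} vs {Ben, Wes, Quy, Dee}. Each listed edge has one endpoint in each part, so the graph is bipartite.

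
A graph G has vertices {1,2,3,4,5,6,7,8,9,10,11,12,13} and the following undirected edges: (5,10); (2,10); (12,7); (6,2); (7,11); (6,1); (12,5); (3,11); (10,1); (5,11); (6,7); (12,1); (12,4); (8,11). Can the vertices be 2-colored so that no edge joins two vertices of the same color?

Partition the vertices as {6, 9, 10, 11, 12, 13} vs {1, 2, 3, 4, 5, 7, 8}. Each listed edge has one endpoint in each part, so the graph is bipartite.

Yes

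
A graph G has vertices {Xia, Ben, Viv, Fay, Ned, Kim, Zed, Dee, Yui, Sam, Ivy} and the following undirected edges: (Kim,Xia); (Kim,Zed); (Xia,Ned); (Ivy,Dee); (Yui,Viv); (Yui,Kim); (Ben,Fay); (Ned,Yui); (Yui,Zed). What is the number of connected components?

Component: {Sam}
Component: {Ben, Fay}
Component: {Dee, Ivy}
Component: {Xia, Viv, Ned, Kim, Zed, Yui}

4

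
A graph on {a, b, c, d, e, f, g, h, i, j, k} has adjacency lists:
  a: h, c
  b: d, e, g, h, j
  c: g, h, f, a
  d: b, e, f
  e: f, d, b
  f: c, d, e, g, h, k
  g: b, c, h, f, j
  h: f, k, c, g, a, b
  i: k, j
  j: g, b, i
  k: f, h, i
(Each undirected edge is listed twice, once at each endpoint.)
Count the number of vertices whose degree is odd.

Degrees: a:2, b:5, c:4, d:3, e:3, f:6, g:5, h:6, i:2, j:3, k:3
Odd-degree vertices: b, d, e, g, j, k.

6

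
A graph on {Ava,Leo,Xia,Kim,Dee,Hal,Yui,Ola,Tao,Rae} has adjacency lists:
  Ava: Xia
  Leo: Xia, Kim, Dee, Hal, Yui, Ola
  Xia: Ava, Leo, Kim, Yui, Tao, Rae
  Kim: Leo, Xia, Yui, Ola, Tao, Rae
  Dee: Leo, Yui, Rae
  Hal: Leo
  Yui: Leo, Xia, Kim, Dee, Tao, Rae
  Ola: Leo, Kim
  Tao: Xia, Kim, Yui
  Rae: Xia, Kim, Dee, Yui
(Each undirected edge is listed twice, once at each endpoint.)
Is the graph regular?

No

Degrees: Ava:1, Leo:6, Xia:6, Kim:6, Dee:3, Hal:1, Yui:6, Ola:2, Tao:3, Rae:4
Degrees are not all equal (e.g. deg(Ava)=1 but deg(Leo)=6); not regular.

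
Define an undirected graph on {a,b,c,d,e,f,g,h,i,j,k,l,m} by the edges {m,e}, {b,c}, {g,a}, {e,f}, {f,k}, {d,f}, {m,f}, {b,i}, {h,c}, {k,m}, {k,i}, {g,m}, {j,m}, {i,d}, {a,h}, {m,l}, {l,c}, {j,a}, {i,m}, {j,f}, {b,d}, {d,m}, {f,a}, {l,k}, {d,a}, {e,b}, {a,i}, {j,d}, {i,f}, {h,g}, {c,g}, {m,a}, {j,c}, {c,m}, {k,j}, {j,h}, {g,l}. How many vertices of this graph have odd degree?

Degrees: a:7, b:4, c:6, d:6, e:3, f:7, g:5, h:4, i:6, j:7, k:5, l:4, m:10
Odd-degree vertices: a, e, f, g, j, k.

6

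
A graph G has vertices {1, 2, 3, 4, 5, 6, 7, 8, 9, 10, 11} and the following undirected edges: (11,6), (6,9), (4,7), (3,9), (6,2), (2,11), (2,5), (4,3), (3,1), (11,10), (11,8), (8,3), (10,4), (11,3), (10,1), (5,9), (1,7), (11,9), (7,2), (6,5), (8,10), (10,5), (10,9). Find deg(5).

Neighbors of 5: 2, 6, 9, 10.

4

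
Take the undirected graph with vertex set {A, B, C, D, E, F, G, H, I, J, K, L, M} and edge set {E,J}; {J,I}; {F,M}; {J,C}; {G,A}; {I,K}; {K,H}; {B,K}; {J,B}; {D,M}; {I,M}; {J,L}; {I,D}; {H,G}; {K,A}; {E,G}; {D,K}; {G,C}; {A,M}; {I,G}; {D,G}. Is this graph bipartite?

The cycle D-I-M-D has length 3, which is odd, so the graph is not bipartite.

No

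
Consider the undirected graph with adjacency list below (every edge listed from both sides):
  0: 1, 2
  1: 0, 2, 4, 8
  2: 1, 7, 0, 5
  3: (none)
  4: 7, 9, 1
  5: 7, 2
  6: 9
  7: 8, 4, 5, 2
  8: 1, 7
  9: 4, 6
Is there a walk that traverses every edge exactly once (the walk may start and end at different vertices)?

Yes

Degrees: 0:2, 1:4, 2:4, 3:0, 4:3, 5:2, 6:1, 7:4, 8:2, 9:2
Odd-degree vertices: 4, 6 (2 total).
The non-isolated vertices are connected and exactly 2 have odd degree, so an Eulerian trail exists (from 4 to 6).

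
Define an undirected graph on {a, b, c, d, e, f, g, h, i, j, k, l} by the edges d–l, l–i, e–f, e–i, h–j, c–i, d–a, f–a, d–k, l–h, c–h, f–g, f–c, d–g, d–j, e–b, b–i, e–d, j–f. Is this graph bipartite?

The cycle i-b-e-i has length 3, which is odd, so the graph is not bipartite.

No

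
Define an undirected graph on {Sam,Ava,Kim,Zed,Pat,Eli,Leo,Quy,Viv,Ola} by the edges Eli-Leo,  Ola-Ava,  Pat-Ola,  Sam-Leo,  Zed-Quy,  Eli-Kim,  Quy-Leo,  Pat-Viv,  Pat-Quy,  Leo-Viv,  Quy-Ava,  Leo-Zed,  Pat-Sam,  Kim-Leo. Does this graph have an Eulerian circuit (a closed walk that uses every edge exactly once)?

Yes

Degrees: Sam:2, Ava:2, Kim:2, Zed:2, Pat:4, Eli:2, Leo:6, Quy:4, Viv:2, Ola:2
Every vertex has even degree and the edges form a single connected piece, so an Eulerian circuit exists.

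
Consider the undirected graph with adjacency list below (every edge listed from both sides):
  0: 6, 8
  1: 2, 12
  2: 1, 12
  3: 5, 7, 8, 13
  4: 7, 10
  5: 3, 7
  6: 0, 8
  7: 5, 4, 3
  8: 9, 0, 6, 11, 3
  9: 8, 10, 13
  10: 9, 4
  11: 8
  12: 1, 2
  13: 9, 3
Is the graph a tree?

No

The graph has 14 vertices and 17 edges.
It is not connected, so it is not a tree.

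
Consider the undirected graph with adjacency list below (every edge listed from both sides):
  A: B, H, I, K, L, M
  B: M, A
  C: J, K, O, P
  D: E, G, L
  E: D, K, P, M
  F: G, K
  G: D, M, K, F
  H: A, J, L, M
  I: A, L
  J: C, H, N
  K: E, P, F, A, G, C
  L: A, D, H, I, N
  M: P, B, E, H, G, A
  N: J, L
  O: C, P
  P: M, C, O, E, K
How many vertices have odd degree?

Degrees: A:6, B:2, C:4, D:3, E:4, F:2, G:4, H:4, I:2, J:3, K:6, L:5, M:6, N:2, O:2, P:5
Odd-degree vertices: D, J, L, P.

4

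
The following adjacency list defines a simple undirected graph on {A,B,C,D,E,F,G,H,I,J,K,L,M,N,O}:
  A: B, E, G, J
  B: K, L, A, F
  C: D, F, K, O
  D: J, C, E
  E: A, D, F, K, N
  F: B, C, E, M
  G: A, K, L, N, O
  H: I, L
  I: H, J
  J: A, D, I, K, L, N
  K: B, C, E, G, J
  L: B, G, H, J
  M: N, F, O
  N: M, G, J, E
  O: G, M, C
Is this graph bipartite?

Color {B, C, E, G, H, J, M} black and {A, D, F, I, K, L, N, O} white. No edge joins two same-colored vertices, so the graph is bipartite.

Yes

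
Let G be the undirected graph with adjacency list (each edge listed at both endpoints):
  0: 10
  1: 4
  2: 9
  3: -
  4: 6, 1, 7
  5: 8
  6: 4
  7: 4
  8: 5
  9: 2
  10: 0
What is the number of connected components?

Component: {3}
Component: {0, 10}
Component: {2, 9}
Component: {5, 8}
Component: {1, 4, 6, 7}

5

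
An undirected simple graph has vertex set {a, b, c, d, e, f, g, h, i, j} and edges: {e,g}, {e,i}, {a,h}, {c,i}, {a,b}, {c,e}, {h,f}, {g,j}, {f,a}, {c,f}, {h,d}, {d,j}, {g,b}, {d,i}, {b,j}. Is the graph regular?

Yes

Degrees: a:3, b:3, c:3, d:3, e:3, f:3, g:3, h:3, i:3, j:3
All degrees equal 3; the graph is regular.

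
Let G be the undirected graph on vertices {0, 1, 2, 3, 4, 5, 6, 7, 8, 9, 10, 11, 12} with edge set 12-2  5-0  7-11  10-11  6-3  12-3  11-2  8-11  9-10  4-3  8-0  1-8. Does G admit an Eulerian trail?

No

Degrees: 0:2, 1:1, 2:2, 3:3, 4:1, 5:1, 6:1, 7:1, 8:3, 9:1, 10:2, 11:4, 12:2
Odd-degree vertices: 1, 3, 4, 5, 6, 7, 8, 9 (8 total).
An Eulerian trail requires 0 or 2 odd-degree vertices; here there are 8.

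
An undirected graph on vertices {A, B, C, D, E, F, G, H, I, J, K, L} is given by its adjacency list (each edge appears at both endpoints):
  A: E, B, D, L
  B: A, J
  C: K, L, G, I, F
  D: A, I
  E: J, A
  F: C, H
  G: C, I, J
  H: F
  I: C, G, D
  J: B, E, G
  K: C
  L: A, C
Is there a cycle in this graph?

|V| = 12, |E| = 15, number of components = 1.
Since 15 > 12 - 1, a cycle must exist; for instance A-D-I-G-C-L-A.

Yes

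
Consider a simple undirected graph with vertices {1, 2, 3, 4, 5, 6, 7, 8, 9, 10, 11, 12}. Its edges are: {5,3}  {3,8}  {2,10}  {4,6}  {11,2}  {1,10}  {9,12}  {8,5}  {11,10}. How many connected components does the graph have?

Component: {7}
Component: {4, 6}
Component: {9, 12}
Component: {3, 5, 8}
Component: {1, 2, 10, 11}

5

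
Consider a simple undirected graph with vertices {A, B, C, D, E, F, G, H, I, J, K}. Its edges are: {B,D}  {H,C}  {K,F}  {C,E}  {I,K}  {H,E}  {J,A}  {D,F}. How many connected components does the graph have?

4

Component: {G}
Component: {A, J}
Component: {C, E, H}
Component: {B, D, F, I, K}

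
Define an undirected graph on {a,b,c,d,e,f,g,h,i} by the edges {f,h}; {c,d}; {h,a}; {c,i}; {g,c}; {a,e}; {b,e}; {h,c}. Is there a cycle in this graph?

|V| = 9, |E| = 8, number of components = 1.
Since 8 = 9 - 1, the graph is a forest and contains no cycle.

No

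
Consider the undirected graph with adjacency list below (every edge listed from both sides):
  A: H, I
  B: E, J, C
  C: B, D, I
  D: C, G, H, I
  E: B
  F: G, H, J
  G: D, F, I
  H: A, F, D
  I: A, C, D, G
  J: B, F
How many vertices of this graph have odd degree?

Degrees: A:2, B:3, C:3, D:4, E:1, F:3, G:3, H:3, I:4, J:2
Odd-degree vertices: B, C, E, F, G, H.

6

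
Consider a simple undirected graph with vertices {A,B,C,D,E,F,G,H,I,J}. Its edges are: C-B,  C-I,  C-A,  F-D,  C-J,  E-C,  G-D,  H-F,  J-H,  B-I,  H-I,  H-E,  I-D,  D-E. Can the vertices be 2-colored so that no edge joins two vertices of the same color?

I-B-C-I is an odd cycle (length 3), and a bipartite graph can contain only even cycles.

No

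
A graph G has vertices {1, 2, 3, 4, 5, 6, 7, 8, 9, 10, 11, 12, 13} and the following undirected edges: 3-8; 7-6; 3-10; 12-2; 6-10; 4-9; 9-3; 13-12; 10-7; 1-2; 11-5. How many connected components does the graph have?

Component: {5, 11}
Component: {1, 2, 12, 13}
Component: {3, 4, 6, 7, 8, 9, 10}

3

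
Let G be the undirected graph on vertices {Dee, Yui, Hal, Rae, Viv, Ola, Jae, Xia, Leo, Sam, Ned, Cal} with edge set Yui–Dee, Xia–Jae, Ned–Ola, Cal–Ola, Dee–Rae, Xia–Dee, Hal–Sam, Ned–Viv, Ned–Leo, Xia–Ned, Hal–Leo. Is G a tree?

|V| = 12, |E| = 11.
Connected and |E| = |V| - 1, which characterizes a tree.

Yes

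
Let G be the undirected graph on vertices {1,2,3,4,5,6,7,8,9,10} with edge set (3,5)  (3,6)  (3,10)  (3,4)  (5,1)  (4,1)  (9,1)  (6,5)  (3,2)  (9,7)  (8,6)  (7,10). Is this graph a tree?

No

|V| = 10, |E| = 12.
A tree on 10 vertices has exactly 9 edges; this graph has 12, so it contains a cycle and is not a tree.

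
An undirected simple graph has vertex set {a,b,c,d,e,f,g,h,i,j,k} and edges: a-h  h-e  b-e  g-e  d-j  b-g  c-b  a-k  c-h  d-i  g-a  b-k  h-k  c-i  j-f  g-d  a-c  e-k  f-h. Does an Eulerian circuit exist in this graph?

Degrees: a:4, b:4, c:4, d:3, e:4, f:2, g:4, h:5, i:2, j:2, k:4
d, h have odd degree; an Eulerian circuit needs every degree to be even, so none exists.

No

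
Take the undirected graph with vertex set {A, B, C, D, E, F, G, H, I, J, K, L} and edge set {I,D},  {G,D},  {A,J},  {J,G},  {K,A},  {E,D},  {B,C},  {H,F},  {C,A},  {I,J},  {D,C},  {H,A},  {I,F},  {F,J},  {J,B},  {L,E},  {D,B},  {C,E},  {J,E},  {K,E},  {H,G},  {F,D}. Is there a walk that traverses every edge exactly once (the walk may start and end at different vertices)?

Degrees: A:4, B:3, C:4, D:6, E:5, F:4, G:3, H:3, I:3, J:6, K:2, L:1
Odd-degree vertices: B, E, G, H, I, L (6 total).
An Eulerian trail requires 0 or 2 odd-degree vertices; here there are 6.

No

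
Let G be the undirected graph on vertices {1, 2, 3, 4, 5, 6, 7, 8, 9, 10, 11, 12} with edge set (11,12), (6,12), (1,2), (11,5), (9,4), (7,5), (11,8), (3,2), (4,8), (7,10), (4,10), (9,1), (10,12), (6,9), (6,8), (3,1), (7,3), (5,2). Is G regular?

Yes

Degrees: 1:3, 2:3, 3:3, 4:3, 5:3, 6:3, 7:3, 8:3, 9:3, 10:3, 11:3, 12:3
All degrees equal 3; the graph is regular.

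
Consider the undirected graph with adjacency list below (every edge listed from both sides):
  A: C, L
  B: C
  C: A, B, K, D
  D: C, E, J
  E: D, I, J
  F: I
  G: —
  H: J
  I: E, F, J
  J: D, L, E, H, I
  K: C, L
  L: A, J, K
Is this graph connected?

Component: {G}
Component: {A, B, C, D, E, F, H, I, J, K, L}
There are 2 separate components, so the graph is not connected.

No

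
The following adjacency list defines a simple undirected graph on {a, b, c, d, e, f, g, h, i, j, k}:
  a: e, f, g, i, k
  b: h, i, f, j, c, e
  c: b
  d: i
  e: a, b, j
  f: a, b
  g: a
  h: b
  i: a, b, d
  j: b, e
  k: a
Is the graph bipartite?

The cycle e-j-b-e has length 3, which is odd, so the graph is not bipartite.

No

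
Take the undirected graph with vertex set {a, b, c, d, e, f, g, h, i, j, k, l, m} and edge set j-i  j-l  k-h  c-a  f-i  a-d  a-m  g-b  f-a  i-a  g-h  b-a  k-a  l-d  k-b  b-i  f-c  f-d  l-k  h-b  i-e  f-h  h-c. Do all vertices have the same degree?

Degrees: a:7, b:5, c:3, d:3, e:1, f:5, g:2, h:5, i:5, j:2, k:4, l:3, m:1
Degrees are not all equal (e.g. deg(e)=1 but deg(a)=7); not regular.

No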